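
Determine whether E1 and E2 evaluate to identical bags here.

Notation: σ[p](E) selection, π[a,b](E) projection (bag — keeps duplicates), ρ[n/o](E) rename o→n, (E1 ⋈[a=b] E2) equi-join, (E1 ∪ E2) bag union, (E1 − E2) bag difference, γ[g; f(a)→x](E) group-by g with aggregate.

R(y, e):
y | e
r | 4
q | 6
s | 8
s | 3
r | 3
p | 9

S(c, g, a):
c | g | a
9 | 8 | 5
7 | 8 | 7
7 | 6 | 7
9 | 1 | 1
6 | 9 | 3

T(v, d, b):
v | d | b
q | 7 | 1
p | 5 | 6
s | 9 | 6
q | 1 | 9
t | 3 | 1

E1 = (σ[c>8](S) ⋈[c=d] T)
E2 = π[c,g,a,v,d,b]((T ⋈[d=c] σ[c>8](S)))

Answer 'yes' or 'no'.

E1 per-node cardinality:
  S → 5
  σ[c>8](S) → 2
  T → 5
  (σ[c>8](S) ⋈[c=d] T) → 2
E2 per-node cardinality:
  T → 5
  S → 5
  σ[c>8](S) → 2
  (T ⋈[d=c] σ[c>8](S)) → 2
  π[c,g,a,v,d,b]((T ⋈[d=c] σ[c>8](S))) → 2

E1 and E2 produce the same multiset:
c | g | a | v | d | b
9 | 1 | 1 | s | 9 | 6
9 | 8 | 5 | s | 9 | 6

yes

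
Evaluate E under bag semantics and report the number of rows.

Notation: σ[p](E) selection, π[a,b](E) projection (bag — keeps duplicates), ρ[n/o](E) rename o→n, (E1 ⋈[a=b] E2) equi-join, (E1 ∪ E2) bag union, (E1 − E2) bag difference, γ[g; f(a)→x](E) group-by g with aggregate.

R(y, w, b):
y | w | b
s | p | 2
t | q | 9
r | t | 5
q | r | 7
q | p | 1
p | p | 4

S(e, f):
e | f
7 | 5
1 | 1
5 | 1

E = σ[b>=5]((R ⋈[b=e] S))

Per-node cardinality:
  R → 6
  S → 3
  (R ⋈[b=e] S) → 3
  σ[b>=5]((R ⋈[b=e] S)) → 2

|E| = 2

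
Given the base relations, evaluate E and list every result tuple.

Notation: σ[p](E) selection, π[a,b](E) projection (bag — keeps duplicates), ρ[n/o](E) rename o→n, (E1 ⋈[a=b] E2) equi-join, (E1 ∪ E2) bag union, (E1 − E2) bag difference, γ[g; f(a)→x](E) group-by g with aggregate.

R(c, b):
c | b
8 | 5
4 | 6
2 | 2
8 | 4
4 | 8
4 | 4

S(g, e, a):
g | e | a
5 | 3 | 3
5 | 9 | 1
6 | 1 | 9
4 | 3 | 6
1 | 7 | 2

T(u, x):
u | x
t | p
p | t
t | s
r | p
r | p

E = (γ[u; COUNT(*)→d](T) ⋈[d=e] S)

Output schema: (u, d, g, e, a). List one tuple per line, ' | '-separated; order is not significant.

Stepwise |·|:
  T → 5
  γ[u; COUNT(*)→d](T) → 3
  S → 5
  (γ[u; COUNT(*)→d](T) ⋈[d=e] S) → 1

== RESULT ==
u | d | g | e | a
p | 1 | 6 | 1 | 9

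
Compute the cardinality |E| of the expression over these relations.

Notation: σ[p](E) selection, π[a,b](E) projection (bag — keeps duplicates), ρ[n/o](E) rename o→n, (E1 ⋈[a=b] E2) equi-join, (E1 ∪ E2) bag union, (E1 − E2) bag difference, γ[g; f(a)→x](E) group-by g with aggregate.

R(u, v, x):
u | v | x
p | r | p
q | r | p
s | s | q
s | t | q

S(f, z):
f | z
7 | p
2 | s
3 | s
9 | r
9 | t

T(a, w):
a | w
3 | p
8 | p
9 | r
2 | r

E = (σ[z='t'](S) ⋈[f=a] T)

Subexpression sizes:
  S → 5
  σ[z='t'](S) → 1
  T → 4
  (σ[z='t'](S) ⋈[f=a] T) → 1

|E| = 1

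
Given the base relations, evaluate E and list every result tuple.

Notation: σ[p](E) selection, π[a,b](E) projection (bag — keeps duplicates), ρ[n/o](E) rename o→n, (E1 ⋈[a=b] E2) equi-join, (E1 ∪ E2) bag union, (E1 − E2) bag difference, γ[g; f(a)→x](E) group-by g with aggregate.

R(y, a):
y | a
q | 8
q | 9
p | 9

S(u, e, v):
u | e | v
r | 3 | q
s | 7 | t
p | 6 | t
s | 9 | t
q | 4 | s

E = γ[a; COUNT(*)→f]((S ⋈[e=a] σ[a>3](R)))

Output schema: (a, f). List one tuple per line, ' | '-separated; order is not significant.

Subexpression sizes:
  S → 5
  R → 3
  σ[a>3](R) → 3
  (S ⋈[e=a] σ[a>3](R)) → 2
  γ[a; COUNT(*)→f]((S ⋈[e=a] σ[a>3](R))) → 1

== RESULT ==
a | f
9 | 2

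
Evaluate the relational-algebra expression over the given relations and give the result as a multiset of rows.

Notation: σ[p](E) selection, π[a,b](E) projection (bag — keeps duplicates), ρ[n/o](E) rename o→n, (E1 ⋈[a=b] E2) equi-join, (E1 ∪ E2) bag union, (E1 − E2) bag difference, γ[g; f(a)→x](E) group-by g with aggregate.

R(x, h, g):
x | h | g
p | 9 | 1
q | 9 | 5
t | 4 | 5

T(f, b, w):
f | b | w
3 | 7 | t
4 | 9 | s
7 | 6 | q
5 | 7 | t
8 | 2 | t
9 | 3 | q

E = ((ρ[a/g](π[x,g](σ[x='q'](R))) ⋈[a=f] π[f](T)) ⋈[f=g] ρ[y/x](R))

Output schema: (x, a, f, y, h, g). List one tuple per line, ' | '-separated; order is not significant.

Subexpression sizes:
  R → 3
  σ[x='q'](R) → 1
  π[x,g](σ[x='q'](R)) → 1
  ρ[a/g](π[x,g](σ[x='q'](R))) → 1
  T → 6
  π[f](T) → 6
  (ρ[a/g](π[x,g](σ[x='q'](R))) ⋈[a=f] π[f](T)) → 1
  R → 3
  ρ[y/x](R) → 3
  ((ρ[a/g](π[x,g](σ[x='q'](R))) ⋈[a=f] π[f](T)) ⋈[f=g] ρ[y/x](R)) → 2

== RESULT ==
x | a | f | y | h | g
q | 5 | 5 | q | 9 | 5
q | 5 | 5 | t | 4 | 5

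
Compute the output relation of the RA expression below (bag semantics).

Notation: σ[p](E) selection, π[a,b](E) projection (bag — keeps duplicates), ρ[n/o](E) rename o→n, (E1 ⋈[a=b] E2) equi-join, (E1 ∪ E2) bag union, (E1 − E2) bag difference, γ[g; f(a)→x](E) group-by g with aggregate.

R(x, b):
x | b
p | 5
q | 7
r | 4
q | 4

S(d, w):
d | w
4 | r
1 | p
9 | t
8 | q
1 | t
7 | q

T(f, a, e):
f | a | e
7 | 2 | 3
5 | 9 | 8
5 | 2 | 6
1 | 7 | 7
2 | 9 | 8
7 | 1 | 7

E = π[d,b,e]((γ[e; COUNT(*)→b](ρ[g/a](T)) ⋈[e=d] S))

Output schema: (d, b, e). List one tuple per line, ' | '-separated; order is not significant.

Per-node cardinality:
  T → 6
  ρ[g/a](T) → 6
  γ[e; COUNT(*)→b](ρ[g/a](T)) → 4
  S → 6
  (γ[e; COUNT(*)→b](ρ[g/a](T)) ⋈[e=d] S) → 2
  π[d,b,e]((γ[e; COUNT(*)→b](ρ[g/a](T)) ⋈[e=d] S)) → 2

== RESULT ==
d | b | e
7 | 2 | 7
8 | 2 | 8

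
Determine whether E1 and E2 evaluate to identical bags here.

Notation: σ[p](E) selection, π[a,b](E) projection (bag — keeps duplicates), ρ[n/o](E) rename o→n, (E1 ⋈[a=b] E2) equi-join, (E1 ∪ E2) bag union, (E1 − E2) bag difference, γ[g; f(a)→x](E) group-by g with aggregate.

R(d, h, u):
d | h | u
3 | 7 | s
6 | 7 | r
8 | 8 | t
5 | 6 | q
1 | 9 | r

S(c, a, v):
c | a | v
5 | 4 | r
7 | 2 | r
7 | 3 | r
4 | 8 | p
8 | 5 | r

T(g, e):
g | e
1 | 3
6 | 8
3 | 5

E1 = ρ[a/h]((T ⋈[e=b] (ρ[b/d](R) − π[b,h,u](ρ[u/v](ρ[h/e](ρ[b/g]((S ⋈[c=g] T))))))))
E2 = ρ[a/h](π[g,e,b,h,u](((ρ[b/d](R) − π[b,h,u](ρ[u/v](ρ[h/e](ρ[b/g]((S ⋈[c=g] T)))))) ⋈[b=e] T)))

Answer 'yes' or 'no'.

E1 per-node cardinality:
  T → 3
  R → 5
  ρ[b/d](R) → 5
  S → 5
  T → 3
  (S ⋈[c=g] T) → 0
  ρ[b/g]((S ⋈[c=g] T)) → 0
  ρ[h/e](ρ[b/g]((S ⋈[c=g] T))) → 0
  ρ[u/v](ρ[h/e](ρ[b/g]((S ⋈[c=g] T)))) → 0
  π[b,h,u](ρ[u/v](ρ[h/e](ρ[b/g]((S ⋈[c=g] T))))) → 0
  (ρ[b/d](R) − π[b,h,u](ρ[u/v](ρ[h/e](ρ[b/g]((S ⋈[c=g] T)))))) → 5
  (T ⋈[e=b] (ρ[b/d](R) − π[b,h,u](ρ[u/v](ρ[h/e](ρ[b/g]((S ⋈[c=g] T))))))) → 3
  ρ[a/h]((T ⋈[e=b] (ρ[b/d](R) − π[b,h,u](ρ[u/v](ρ[h/e](ρ[b/g]((S ⋈[c=g] T)))))))) → 3
E2 per-node cardinality:
  R → 5
  ρ[b/d](R) → 5
  S → 5
  T → 3
  (S ⋈[c=g] T) → 0
  ρ[b/g]((S ⋈[c=g] T)) → 0
  ρ[h/e](ρ[b/g]((S ⋈[c=g] T))) → 0
  ρ[u/v](ρ[h/e](ρ[b/g]((S ⋈[c=g] T)))) → 0
  π[b,h,u](ρ[u/v](ρ[h/e](ρ[b/g]((S ⋈[c=g] T))))) → 0
  (ρ[b/d](R) − π[b,h,u](ρ[u/v](ρ[h/e](ρ[b/g]((S ⋈[c=g] T)))))) → 5
  T → 3
  ((ρ[b/d](R) − π[b,h,u](ρ[u/v](ρ[h/e](ρ[b/g]((S ⋈[c=g] T)))))) ⋈[b=e] T) → 3
  π[g,e,b,h,u](((ρ[b/d](R) − π[b,h,u](ρ[u/v](ρ[h/e](ρ[b/g]((S ⋈[c=g] T)))))) ⋈[b=e] T)) → 3
  ρ[a/h](π[g,e,b,h,u](((ρ[b/d](R) − π[b,h,u](ρ[u/v](ρ[h/e](ρ[b/g]((S ⋈[c=g] T)))))) ⋈[b=e] T))) → 3

E1 and E2 produce the same multiset:
g | e | b | a | u
1 | 3 | 3 | 7 | s
3 | 5 | 5 | 6 | q
6 | 8 | 8 | 8 | t

yes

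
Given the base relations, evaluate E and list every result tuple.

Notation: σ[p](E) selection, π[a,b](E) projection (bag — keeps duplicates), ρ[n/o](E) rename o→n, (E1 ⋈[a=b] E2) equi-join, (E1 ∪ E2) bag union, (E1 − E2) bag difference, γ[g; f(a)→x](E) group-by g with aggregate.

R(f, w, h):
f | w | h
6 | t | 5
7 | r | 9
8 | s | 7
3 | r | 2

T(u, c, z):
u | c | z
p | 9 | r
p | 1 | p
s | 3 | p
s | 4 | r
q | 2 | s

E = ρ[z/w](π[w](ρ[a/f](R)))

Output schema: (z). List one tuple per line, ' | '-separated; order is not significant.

Stepwise |·|:
  R → 4
  ρ[a/f](R) → 4
  π[w](ρ[a/f](R)) → 4
  ρ[z/w](π[w](ρ[a/f](R))) → 4

== RESULT ==
z
r
r
s
t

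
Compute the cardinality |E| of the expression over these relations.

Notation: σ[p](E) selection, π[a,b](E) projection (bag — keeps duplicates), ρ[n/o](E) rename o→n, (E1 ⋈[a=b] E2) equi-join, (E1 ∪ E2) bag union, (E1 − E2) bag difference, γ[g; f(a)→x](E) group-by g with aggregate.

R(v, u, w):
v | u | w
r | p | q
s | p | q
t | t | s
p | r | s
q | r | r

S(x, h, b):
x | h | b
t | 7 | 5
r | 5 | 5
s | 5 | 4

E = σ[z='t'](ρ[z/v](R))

Per-node cardinality:
  R → 5
  ρ[z/v](R) → 5
  σ[z='t'](ρ[z/v](R)) → 1

|E| = 1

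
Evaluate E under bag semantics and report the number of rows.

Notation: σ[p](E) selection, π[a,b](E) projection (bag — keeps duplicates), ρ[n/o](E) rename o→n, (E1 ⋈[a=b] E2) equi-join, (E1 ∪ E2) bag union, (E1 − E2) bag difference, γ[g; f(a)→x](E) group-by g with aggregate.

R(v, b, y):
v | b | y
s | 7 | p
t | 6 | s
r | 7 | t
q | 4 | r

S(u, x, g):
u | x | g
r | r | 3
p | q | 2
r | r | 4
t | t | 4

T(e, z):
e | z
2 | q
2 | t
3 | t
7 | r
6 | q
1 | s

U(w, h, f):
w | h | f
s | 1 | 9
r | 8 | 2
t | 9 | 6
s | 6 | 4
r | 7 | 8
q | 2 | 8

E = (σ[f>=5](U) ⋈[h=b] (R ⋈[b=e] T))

Per-node cardinality:
  U → 6
  σ[f>=5](U) → 4
  R → 4
  T → 6
  (R ⋈[b=e] T) → 3
  (σ[f>=5](U) ⋈[h=b] (R ⋈[b=e] T)) → 2

|E| = 2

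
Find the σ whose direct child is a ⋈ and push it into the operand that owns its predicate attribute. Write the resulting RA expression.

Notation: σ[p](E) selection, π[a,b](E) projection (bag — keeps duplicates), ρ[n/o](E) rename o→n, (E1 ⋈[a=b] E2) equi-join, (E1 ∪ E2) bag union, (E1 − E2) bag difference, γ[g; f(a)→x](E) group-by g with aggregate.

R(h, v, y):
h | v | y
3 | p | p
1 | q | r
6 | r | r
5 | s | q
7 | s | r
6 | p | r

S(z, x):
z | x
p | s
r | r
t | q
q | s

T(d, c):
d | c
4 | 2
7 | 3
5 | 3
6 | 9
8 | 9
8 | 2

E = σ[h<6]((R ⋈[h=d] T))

σ filters on h, owned by the left side.
E' = (σ[h<6](R) ⋈[h=d] T)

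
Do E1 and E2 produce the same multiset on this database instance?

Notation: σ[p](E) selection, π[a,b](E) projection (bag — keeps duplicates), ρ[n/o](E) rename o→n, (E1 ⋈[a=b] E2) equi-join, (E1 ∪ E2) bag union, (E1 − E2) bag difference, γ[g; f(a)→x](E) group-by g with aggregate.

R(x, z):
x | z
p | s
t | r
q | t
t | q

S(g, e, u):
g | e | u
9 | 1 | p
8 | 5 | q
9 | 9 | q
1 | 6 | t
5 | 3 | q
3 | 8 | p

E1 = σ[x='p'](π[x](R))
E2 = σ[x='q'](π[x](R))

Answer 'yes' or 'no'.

E1 subexpression sizes:
  R → 4
  π[x](R) → 4
  σ[x='p'](π[x](R)) → 1
E2 subexpression sizes:
  R → 4
  π[x](R) → 4
  σ[x='q'](π[x](R)) → 1

E1 result:
x
p
E2 result:
x
q
Witness: ('p',) appears 1× in E1 but 0× in E2.

no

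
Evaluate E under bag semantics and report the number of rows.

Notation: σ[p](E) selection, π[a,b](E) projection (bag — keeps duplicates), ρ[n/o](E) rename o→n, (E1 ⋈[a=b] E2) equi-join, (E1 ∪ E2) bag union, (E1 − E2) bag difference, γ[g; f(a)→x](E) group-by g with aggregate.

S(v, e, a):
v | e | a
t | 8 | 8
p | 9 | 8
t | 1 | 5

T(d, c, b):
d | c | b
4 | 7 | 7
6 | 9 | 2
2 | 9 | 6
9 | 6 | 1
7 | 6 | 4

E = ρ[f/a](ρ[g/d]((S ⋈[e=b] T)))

Subexpression sizes:
  S → 3
  T → 5
  (S ⋈[e=b] T) → 1
  ρ[g/d]((S ⋈[e=b] T)) → 1
  ρ[f/a](ρ[g/d]((S ⋈[e=b] T))) → 1

|E| = 1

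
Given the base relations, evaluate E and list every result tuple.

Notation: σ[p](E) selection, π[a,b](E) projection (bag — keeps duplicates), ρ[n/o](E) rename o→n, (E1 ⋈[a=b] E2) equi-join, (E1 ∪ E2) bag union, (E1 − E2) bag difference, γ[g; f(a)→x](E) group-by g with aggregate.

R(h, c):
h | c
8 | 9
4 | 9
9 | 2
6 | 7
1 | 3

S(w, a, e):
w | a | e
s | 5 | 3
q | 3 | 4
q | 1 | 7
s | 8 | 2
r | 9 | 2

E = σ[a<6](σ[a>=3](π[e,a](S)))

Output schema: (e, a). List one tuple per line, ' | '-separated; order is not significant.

Stepwise |·|:
  S → 5
  π[e,a](S) → 5
  σ[a>=3](π[e,a](S)) → 4
  σ[a<6](σ[a>=3](π[e,a](S))) → 2

== RESULT ==
e | a
3 | 5
4 | 3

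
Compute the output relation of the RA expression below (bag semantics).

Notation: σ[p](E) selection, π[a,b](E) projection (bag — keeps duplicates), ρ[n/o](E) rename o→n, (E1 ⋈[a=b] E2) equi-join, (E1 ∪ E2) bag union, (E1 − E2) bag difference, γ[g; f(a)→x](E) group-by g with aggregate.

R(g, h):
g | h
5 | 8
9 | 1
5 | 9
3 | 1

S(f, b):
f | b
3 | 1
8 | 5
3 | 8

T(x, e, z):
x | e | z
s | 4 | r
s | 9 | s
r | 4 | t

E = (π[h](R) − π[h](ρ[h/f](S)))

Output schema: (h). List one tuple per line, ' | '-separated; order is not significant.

Row counts bottom-up:
  R → 4
  π[h](R) → 4
  S → 3
  ρ[h/f](S) → 3
  π[h](ρ[h/f](S)) → 3
  (π[h](R) − π[h](ρ[h/f](S))) → 3

== RESULT ==
h
1
1
9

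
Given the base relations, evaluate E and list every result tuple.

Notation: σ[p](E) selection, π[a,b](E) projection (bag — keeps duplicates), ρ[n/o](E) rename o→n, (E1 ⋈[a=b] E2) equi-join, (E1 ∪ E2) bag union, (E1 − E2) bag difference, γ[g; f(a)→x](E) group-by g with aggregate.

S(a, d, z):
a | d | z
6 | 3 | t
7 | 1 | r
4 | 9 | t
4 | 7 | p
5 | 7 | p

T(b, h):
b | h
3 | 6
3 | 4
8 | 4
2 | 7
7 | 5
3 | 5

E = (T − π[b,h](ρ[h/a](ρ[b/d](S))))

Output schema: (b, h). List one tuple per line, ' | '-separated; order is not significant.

Per-node cardinality:
  T → 6
  S → 5
  ρ[b/d](S) → 5
  ρ[h/a](ρ[b/d](S)) → 5
  π[b,h](ρ[h/a](ρ[b/d](S))) → 5
  (T − π[b,h](ρ[h/a](ρ[b/d](S)))) → 4

== RESULT ==
b | h
2 | 7
3 | 4
3 | 5
8 | 4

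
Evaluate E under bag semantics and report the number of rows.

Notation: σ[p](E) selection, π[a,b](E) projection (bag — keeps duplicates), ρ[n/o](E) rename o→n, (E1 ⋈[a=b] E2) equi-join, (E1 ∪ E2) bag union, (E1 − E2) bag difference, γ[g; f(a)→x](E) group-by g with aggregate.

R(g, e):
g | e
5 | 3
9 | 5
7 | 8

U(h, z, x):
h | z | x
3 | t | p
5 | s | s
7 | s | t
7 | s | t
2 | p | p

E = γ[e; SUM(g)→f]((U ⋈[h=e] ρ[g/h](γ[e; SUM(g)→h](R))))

Row counts bottom-up:
  U → 5
  R → 3
  γ[e; SUM(g)→h](R) → 3
  ρ[g/h](γ[e; SUM(g)→h](R)) → 3
  (U ⋈[h=e] ρ[g/h](γ[e; SUM(g)→h](R))) → 2
  γ[e; SUM(g)→f]((U ⋈[h=e] ρ[g/h](γ[e; SUM(g)→h](R)))) → 2

|E| = 2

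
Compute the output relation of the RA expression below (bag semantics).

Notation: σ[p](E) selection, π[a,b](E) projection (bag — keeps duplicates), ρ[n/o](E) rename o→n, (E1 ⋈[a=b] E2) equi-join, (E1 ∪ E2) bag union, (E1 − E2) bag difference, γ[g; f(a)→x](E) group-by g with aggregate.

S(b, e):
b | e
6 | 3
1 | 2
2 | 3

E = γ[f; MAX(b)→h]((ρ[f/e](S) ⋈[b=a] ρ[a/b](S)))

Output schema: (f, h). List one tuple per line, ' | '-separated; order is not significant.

Per-node cardinality:
  S → 3
  ρ[f/e](S) → 3
  S → 3
  ρ[a/b](S) → 3
  (ρ[f/e](S) ⋈[b=a] ρ[a/b](S)) → 3
  γ[f; MAX(b)→h]((ρ[f/e](S) ⋈[b=a] ρ[a/b](S))) → 2

== RESULT ==
f | h
2 | 1
3 | 6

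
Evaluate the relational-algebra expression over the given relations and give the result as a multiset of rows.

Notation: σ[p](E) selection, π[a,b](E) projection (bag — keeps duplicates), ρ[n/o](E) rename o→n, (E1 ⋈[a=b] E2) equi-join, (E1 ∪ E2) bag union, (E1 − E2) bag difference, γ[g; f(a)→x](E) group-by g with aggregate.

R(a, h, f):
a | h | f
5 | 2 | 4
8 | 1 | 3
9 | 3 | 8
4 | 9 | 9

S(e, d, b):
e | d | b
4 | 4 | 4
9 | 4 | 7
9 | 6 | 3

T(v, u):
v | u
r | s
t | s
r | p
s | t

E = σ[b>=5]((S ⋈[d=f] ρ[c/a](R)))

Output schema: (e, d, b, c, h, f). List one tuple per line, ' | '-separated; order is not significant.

Subexpression sizes:
  S → 3
  R → 4
  ρ[c/a](R) → 4
  (S ⋈[d=f] ρ[c/a](R)) → 2
  σ[b>=5]((S ⋈[d=f] ρ[c/a](R))) → 1

== RESULT ==
e | d | b | c | h | f
9 | 4 | 7 | 5 | 2 | 4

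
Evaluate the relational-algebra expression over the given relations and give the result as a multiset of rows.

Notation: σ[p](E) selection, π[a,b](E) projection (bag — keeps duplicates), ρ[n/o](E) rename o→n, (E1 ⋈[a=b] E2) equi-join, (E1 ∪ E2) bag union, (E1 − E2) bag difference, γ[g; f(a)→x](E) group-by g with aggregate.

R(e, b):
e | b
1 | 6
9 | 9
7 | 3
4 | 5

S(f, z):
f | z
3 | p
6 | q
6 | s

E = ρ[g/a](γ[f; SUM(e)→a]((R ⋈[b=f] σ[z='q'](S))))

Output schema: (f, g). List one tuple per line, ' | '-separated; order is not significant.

Per-node cardinality:
  R → 4
  S → 3
  σ[z='q'](S) → 1
  (R ⋈[b=f] σ[z='q'](S)) → 1
  γ[f; SUM(e)→a]((R ⋈[b=f] σ[z='q'](S))) → 1
  ρ[g/a](γ[f; SUM(e)→a]((R ⋈[b=f] σ[z='q'](S)))) → 1

== RESULT ==
f | g
6 | 1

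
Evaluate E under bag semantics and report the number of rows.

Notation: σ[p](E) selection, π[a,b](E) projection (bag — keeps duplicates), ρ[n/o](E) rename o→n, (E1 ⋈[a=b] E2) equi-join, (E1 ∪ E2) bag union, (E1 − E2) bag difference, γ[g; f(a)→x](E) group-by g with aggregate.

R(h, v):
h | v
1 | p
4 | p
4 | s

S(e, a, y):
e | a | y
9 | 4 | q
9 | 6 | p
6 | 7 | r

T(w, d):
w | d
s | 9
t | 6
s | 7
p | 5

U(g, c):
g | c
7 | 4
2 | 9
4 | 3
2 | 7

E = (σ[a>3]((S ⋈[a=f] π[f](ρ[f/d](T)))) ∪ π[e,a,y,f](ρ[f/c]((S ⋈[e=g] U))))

Per-node cardinality:
  S → 3
  T → 4
  ρ[f/d](T) → 4
  π[f](ρ[f/d](T)) → 4
  (S ⋈[a=f] π[f](ρ[f/d](T))) → 2
  σ[a>3]((S ⋈[a=f] π[f](ρ[f/d](T)))) → 2
  S → 3
  U → 4
  (S ⋈[e=g] U) → 0
  ρ[f/c]((S ⋈[e=g] U)) → 0
  π[e,a,y,f](ρ[f/c]((S ⋈[e=g] U))) → 0
  (σ[a>3]((S ⋈[a=f] π[f](ρ[f/d](T)))) ∪ π[e,a,y,f](ρ[f/c]((S ⋈[e=g] U)))) → 2

|E| = 2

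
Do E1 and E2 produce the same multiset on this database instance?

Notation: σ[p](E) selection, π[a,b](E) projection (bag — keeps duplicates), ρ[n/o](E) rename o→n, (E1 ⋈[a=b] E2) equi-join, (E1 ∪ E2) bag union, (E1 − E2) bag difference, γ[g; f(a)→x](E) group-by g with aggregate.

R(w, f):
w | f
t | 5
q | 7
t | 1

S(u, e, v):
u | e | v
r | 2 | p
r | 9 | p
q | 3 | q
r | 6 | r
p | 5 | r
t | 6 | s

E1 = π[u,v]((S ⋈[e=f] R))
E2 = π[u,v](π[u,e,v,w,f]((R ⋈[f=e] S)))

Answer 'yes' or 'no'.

E1 subexpression sizes:
  S → 6
  R → 3
  (S ⋈[e=f] R) → 1
  π[u,v]((S ⋈[e=f] R)) → 1
E2 subexpression sizes:
  R → 3
  S → 6
  (R ⋈[f=e] S) → 1
  π[u,e,v,w,f]((R ⋈[f=e] S)) → 1
  π[u,v](π[u,e,v,w,f]((R ⋈[f=e] S))) → 1

E1 and E2 produce the same multiset:
u | v
p | r

yes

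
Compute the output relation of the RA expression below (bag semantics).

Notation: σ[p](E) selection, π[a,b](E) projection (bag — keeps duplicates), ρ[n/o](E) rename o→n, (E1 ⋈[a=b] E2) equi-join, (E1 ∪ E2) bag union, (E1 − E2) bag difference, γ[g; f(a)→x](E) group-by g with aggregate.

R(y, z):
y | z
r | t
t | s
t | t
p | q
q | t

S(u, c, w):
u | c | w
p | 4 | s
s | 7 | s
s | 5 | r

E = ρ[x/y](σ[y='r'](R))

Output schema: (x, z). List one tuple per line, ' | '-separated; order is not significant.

Subexpression sizes:
  R → 5
  σ[y='r'](R) → 1
  ρ[x/y](σ[y='r'](R)) → 1

== RESULT ==
x | z
r | t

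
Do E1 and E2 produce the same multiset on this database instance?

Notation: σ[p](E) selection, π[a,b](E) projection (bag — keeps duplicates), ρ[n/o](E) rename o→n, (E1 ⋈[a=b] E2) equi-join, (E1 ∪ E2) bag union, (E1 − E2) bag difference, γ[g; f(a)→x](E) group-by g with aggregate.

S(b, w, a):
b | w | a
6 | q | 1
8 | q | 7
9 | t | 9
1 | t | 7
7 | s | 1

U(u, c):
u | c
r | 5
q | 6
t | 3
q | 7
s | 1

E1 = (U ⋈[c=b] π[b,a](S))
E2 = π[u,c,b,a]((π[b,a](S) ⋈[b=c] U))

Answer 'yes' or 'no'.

E1 per-node cardinality:
  U → 5
  S → 5
  π[b,a](S) → 5
  (U ⋈[c=b] π[b,a](S)) → 3
E2 per-node cardinality:
  S → 5
  π[b,a](S) → 5
  U → 5
  (π[b,a](S) ⋈[b=c] U) → 3
  π[u,c,b,a]((π[b,a](S) ⋈[b=c] U)) → 3

E1 and E2 produce the same multiset:
u | c | b | a
q | 6 | 6 | 1
q | 7 | 7 | 1
s | 1 | 1 | 7

yes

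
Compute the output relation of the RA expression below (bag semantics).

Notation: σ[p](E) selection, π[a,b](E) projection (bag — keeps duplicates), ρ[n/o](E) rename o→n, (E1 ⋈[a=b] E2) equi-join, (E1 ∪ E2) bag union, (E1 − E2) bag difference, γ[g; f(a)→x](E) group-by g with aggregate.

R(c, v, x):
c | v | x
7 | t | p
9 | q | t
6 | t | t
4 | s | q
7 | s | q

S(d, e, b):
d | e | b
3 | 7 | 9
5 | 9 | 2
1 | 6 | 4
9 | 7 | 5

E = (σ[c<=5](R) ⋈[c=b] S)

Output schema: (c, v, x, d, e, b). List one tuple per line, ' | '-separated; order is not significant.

Row counts bottom-up:
  R → 5
  σ[c<=5](R) → 1
  S → 4
  (σ[c<=5](R) ⋈[c=b] S) → 1

== RESULT ==
c | v | x | d | e | b
4 | s | q | 1 | 6 | 4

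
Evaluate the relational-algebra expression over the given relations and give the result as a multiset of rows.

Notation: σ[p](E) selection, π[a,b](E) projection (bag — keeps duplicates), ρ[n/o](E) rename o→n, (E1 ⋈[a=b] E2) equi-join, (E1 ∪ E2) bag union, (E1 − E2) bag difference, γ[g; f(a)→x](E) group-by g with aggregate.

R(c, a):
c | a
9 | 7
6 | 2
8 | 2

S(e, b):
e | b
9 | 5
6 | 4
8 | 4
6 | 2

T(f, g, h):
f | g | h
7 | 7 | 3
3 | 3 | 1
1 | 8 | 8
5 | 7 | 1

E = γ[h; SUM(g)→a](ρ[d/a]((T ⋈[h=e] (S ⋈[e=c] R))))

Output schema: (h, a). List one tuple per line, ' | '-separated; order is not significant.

Row counts bottom-up:
  T → 4
  S → 4
  R → 3
  (S ⋈[e=c] R) → 4
  (T ⋈[h=e] (S ⋈[e=c] R)) → 1
  ρ[d/a]((T ⋈[h=e] (S ⋈[e=c] R))) → 1
  γ[h; SUM(g)→a](ρ[d/a]((T ⋈[h=e] (S ⋈[e=c] R)))) → 1

== RESULT ==
h | a
8 | 8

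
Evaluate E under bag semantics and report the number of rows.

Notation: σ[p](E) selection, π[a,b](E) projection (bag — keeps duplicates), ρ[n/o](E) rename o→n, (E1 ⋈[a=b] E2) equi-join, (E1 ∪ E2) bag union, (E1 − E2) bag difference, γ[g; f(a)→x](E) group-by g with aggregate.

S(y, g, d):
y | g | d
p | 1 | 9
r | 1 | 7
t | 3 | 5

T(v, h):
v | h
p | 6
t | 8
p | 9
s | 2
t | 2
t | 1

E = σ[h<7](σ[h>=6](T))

Row counts bottom-up:
  T → 6
  σ[h>=6](T) → 3
  σ[h<7](σ[h>=6](T)) → 1

|E| = 1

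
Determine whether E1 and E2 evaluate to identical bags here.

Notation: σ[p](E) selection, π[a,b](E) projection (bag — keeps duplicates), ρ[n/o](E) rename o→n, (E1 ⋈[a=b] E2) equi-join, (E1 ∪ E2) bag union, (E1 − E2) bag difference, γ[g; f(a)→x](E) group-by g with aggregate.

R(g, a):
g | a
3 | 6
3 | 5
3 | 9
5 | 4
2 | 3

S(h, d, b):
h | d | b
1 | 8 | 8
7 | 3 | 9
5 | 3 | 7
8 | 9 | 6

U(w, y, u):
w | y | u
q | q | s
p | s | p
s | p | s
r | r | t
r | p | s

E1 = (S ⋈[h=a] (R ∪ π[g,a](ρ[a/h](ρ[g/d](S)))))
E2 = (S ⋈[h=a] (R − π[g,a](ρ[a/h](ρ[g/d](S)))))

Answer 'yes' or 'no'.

E1 stepwise |·|:
  S → 4
  R → 5
  S → 4
  ρ[g/d](S) → 4
  ρ[a/h](ρ[g/d](S)) → 4
  π[g,a](ρ[a/h](ρ[g/d](S))) → 4
  (R ∪ π[g,a](ρ[a/h](ρ[g/d](S)))) → 9
  (S ⋈[h=a] (R ∪ π[g,a](ρ[a/h](ρ[g/d](S))))) → 5
E2 stepwise |·|:
  S → 4
  R → 5
  S → 4
  ρ[g/d](S) → 4
  ρ[a/h](ρ[g/d](S)) → 4
  π[g,a](ρ[a/h](ρ[g/d](S))) → 4
  (R − π[g,a](ρ[a/h](ρ[g/d](S)))) → 4
  (S ⋈[h=a] (R − π[g,a](ρ[a/h](ρ[g/d](S))))) → 0

E1 result:
h | d | b | g | a
1 | 8 | 8 | 8 | 1
5 | 3 | 7 | 3 | 5
5 | 3 | 7 | 3 | 5
7 | 3 | 9 | 3 | 7
8 | 9 | 6 | 9 | 8
E2 result:
h | d | b | g | a
(0 rows)
Witness: (5, 3, 7, 3, 5) appears 2× in E1 but 0× in E2.

no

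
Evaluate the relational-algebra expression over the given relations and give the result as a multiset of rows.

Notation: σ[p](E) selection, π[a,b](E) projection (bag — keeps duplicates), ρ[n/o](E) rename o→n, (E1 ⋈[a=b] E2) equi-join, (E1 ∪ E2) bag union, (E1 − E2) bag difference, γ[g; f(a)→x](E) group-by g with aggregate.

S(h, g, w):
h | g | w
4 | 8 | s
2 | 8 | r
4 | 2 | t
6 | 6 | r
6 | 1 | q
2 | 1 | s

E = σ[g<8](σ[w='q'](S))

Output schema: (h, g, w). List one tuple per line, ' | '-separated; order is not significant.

Per-node cardinality:
  S → 6
  σ[w='q'](S) → 1
  σ[g<8](σ[w='q'](S)) → 1

== RESULT ==
h | g | w
6 | 1 | q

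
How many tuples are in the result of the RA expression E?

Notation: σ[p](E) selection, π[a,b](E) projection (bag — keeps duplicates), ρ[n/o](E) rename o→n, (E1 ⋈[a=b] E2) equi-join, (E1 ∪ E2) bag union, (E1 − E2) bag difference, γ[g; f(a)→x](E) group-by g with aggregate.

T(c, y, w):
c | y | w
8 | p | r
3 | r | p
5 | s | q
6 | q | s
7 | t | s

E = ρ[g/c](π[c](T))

Row counts bottom-up:
  T → 5
  π[c](T) → 5
  ρ[g/c](π[c](T)) → 5

|E| = 5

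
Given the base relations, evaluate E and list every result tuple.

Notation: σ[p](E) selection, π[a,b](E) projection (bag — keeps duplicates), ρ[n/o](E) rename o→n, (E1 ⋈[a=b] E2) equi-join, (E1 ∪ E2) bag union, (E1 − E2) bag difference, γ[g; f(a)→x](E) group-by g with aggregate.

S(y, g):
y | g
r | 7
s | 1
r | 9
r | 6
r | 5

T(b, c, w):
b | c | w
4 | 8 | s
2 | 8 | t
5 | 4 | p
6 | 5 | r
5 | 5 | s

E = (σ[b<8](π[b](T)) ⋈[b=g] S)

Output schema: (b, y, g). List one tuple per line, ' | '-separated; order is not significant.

Stepwise |·|:
  T → 5
  π[b](T) → 5
  σ[b<8](π[b](T)) → 5
  S → 5
  (σ[b<8](π[b](T)) ⋈[b=g] S) → 3

== RESULT ==
b | y | g
5 | r | 5
5 | r | 5
6 | r | 6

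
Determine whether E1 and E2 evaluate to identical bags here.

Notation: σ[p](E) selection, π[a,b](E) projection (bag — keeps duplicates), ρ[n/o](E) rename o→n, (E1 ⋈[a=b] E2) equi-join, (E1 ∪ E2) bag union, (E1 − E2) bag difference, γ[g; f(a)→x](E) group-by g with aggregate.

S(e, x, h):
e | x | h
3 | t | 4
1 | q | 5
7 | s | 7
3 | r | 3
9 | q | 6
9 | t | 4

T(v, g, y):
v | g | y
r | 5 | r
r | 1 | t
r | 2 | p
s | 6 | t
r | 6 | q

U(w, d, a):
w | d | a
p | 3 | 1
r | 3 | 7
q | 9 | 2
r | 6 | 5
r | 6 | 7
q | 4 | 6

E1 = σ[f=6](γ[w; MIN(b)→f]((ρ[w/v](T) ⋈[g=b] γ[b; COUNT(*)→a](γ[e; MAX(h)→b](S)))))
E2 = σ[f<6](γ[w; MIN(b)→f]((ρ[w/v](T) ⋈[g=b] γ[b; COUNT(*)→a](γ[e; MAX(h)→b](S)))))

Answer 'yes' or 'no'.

E1 subexpression sizes:
  T → 5
  ρ[w/v](T) → 5
  S → 6
  γ[e; MAX(h)→b](S) → 4
  γ[b; COUNT(*)→a](γ[e; MAX(h)→b](S)) → 4
  (ρ[w/v](T) ⋈[g=b] γ[b; COUNT(*)→a](γ[e; MAX(h)→b](S))) → 3
  γ[w; MIN(b)→f]((ρ[w/v](T) ⋈[g=b] γ[b; COUNT(*)→a](γ[e; MAX(h)→b](S)))) → 2
  σ[f=6](γ[w; MIN(b)→f]((ρ[w/v](T) ⋈[g=b] γ[b; COUNT(*)→a](γ[e; MAX(h)→b](S))))) → 1
E2 subexpression sizes:
  T → 5
  ρ[w/v](T) → 5
  S → 6
  γ[e; MAX(h)→b](S) → 4
  γ[b; COUNT(*)→a](γ[e; MAX(h)→b](S)) → 4
  (ρ[w/v](T) ⋈[g=b] γ[b; COUNT(*)→a](γ[e; MAX(h)→b](S))) → 3
  γ[w; MIN(b)→f]((ρ[w/v](T) ⋈[g=b] γ[b; COUNT(*)→a](γ[e; MAX(h)→b](S)))) → 2
  σ[f<6](γ[w; MIN(b)→f]((ρ[w/v](T) ⋈[g=b] γ[b; COUNT(*)→a](γ[e; MAX(h)→b](S))))) → 1

E1 result:
w | f
s | 6
E2 result:
w | f
r | 5
Witness: ('s', 6) appears 1× in E1 but 0× in E2.

no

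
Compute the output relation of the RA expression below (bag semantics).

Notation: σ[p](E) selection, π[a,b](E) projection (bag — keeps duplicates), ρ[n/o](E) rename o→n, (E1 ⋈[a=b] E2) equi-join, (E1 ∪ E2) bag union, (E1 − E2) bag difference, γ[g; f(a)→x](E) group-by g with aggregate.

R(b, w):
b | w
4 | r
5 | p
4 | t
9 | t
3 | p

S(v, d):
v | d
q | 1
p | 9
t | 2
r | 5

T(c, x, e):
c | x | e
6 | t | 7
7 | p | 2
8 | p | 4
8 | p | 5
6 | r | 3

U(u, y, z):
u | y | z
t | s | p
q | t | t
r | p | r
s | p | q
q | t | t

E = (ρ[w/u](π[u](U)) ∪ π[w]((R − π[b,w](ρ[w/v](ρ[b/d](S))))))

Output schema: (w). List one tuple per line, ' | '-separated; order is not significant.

Row counts bottom-up:
  U → 5
  π[u](U) → 5
  ρ[w/u](π[u](U)) → 5
  R → 5
  S → 4
  ρ[b/d](S) → 4
  ρ[w/v](ρ[b/d](S)) → 4
  π[b,w](ρ[w/v](ρ[b/d](S))) → 4
  (R − π[b,w](ρ[w/v](ρ[b/d](S)))) → 5
  π[w]((R − π[b,w](ρ[w/v](ρ[b/d](S))))) → 5
  (ρ[w/u](π[u](U)) ∪ π[w]((R − π[b,w](ρ[w/v](ρ[b/d](S)))))) → 10

== RESULT ==
w
p
p
q
q
r
r
s
t
t
t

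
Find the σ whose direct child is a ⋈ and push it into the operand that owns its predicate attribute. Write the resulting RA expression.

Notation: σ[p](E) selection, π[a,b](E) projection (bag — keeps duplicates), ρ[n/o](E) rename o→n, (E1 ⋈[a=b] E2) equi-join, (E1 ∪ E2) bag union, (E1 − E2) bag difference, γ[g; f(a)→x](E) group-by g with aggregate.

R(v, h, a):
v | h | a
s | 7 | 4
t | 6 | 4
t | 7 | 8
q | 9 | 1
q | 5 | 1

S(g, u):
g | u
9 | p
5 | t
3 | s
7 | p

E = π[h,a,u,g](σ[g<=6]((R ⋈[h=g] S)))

σ filters on g, owned by the right side.
E' = π[h,a,u,g]((R ⋈[h=g] σ[g<=6](S)))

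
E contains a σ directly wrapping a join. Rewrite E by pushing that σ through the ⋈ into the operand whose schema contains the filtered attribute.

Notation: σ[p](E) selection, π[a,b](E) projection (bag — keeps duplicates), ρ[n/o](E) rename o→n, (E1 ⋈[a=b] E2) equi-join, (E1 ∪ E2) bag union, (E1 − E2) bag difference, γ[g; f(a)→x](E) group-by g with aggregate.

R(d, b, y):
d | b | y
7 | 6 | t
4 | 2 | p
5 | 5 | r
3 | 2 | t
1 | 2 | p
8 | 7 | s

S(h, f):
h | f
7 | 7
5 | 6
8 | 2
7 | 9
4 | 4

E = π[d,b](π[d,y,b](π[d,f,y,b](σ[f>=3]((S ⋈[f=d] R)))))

σ filters on f, owned by the left side.
E' = π[d,b](π[d,y,b](π[d,f,y,b]((σ[f>=3](S) ⋈[f=d] R))))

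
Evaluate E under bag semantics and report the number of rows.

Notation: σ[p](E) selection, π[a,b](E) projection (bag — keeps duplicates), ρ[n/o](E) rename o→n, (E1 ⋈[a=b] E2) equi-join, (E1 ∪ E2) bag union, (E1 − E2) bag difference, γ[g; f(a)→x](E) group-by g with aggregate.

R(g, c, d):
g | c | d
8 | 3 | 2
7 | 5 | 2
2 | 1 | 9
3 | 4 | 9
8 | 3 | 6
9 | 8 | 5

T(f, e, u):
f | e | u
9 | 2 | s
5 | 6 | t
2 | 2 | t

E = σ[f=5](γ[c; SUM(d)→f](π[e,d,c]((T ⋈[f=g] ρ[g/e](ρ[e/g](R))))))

Row counts bottom-up:
  T → 3
  R → 6
  ρ[e/g](R) → 6
  ρ[g/e](ρ[e/g](R)) → 6
  (T ⋈[f=g] ρ[g/e](ρ[e/g](R))) → 2
  π[e,d,c]((T ⋈[f=g] ρ[g/e](ρ[e/g](R)))) → 2
  γ[c; SUM(d)→f](π[e,d,c]((T ⋈[f=g] ρ[g/e](ρ[e/g](R))))) → 2
  σ[f=5](γ[c; SUM(d)→f](π[e,d,c]((T ⋈[f=g] ρ[g/e](ρ[e/g](R)))))) → 1

|E| = 1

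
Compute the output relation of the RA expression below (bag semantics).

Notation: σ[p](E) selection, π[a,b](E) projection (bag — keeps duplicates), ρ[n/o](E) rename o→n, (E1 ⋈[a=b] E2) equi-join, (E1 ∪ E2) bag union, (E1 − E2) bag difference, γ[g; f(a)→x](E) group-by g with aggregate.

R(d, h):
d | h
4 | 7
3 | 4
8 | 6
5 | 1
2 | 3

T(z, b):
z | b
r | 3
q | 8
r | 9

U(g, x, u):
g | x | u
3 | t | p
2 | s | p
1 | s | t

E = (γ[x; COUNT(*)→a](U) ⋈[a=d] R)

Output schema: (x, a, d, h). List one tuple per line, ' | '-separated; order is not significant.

Per-node cardinality:
  U → 3
  γ[x; COUNT(*)→a](U) → 2
  R → 5
  (γ[x; COUNT(*)→a](U) ⋈[a=d] R) → 1

== RESULT ==
x | a | d | h
s | 2 | 2 | 3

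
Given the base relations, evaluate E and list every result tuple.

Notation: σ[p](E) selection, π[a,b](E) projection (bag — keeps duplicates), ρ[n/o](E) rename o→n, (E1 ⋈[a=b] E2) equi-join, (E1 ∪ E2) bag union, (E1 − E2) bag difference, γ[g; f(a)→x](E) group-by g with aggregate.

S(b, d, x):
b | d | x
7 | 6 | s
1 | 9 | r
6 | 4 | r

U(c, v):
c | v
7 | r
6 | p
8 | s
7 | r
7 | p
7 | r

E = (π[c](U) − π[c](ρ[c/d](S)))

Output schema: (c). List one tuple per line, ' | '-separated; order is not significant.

Row counts bottom-up:
  U → 6
  π[c](U) → 6
  S → 3
  ρ[c/d](S) → 3
  π[c](ρ[c/d](S)) → 3
  (π[c](U) − π[c](ρ[c/d](S))) → 5

== RESULT ==
c
7
7
7
7
8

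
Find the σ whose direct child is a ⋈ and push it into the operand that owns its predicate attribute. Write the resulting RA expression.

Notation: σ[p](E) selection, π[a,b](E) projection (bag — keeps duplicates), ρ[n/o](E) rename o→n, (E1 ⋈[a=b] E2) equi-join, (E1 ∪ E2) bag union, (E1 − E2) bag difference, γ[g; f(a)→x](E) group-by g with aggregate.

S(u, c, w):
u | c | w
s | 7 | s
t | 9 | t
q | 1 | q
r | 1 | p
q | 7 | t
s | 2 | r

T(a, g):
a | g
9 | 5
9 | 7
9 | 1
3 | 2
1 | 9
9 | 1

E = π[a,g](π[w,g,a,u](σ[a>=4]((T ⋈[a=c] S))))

σ filters on a, owned by the left side.
E' = π[a,g](π[w,g,a,u]((σ[a>=4](T) ⋈[a=c] S)))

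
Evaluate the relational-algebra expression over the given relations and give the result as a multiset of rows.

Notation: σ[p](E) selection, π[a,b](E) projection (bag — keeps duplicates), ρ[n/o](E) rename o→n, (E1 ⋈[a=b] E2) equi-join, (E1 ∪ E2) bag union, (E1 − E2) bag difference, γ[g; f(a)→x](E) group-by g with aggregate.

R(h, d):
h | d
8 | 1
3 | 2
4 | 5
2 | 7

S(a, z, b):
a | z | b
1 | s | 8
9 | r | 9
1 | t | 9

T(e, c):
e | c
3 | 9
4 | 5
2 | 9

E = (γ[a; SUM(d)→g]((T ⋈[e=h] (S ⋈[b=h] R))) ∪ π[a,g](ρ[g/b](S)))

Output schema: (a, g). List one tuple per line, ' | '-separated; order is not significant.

Subexpression sizes:
  T → 3
  S → 3
  R → 4
  (S ⋈[b=h] R) → 1
  (T ⋈[e=h] (S ⋈[b=h] R)) → 0
  γ[a; SUM(d)→g]((T ⋈[e=h] (S ⋈[b=h] R))) → 0
  S → 3
  ρ[g/b](S) → 3
  π[a,g](ρ[g/b](S)) → 3
  (γ[a; SUM(d)→g]((T ⋈[e=h] (S ⋈[b=h] R))) ∪ π[a,g](ρ[g/b](S))) → 3

== RESULT ==
a | g
1 | 8
1 | 9
9 | 9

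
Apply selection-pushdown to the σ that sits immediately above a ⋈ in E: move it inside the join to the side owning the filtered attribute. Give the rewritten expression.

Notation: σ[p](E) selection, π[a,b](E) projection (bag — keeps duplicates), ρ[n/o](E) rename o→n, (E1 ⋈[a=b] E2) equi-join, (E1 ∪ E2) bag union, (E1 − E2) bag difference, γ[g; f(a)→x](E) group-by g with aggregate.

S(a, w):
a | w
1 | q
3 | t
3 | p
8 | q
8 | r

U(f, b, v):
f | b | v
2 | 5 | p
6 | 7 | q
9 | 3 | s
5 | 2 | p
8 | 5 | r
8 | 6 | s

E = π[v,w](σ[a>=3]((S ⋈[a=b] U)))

σ filters on a, owned by the left side.
E' = π[v,w]((σ[a>=3](S) ⋈[a=b] U))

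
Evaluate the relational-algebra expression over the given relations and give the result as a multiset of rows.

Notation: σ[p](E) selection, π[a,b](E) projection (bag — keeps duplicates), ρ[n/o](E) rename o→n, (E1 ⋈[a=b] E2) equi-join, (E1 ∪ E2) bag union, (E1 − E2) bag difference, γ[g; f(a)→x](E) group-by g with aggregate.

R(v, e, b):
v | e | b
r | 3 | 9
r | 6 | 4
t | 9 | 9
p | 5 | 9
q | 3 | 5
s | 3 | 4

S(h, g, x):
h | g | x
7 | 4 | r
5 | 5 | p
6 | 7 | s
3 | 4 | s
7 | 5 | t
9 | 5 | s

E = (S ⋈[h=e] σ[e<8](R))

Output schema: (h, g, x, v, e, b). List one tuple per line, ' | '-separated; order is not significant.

Subexpression sizes:
  S → 6
  R → 6
  σ[e<8](R) → 5
  (S ⋈[h=e] σ[e<8](R)) → 5

== RESULT ==
h | g | x | v | e | b
3 | 4 | s | q | 3 | 5
3 | 4 | s | r | 3 | 9
3 | 4 | s | s | 3 | 4
5 | 5 | p | p | 5 | 9
6 | 7 | s | r | 6 | 4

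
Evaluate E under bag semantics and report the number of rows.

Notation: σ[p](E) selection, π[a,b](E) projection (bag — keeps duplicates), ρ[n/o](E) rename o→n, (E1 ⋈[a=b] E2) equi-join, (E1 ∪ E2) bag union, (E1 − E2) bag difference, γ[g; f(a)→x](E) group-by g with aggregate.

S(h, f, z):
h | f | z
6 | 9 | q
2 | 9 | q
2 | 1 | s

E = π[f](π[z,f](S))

Row counts bottom-up:
  S → 3
  π[z,f](S) → 3
  π[f](π[z,f](S)) → 3

|E| = 3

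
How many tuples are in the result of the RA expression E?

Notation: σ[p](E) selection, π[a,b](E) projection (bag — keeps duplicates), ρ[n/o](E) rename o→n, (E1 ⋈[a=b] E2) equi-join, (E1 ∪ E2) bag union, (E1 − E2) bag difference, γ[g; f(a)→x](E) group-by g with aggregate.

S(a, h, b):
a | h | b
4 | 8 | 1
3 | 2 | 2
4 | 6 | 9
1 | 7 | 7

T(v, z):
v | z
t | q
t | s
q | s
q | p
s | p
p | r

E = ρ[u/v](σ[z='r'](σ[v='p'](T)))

Row counts bottom-up:
  T → 6
  σ[v='p'](T) → 1
  σ[z='r'](σ[v='p'](T)) → 1
  ρ[u/v](σ[z='r'](σ[v='p'](T))) → 1

|E| = 1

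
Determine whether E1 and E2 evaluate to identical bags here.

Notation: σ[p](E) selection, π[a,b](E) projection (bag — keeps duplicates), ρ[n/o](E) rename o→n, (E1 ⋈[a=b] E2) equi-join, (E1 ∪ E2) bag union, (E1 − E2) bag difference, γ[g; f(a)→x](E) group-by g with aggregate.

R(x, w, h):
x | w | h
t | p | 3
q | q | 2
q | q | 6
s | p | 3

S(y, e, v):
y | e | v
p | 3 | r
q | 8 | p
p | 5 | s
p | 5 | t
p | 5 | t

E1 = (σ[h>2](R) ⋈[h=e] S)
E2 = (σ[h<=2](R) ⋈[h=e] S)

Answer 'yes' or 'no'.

E1 stepwise |·|:
  R → 4
  σ[h>2](R) → 3
  S → 5
  (σ[h>2](R) ⋈[h=e] S) → 2
E2 stepwise |·|:
  R → 4
  σ[h<=2](R) → 1
  S → 5
  (σ[h<=2](R) ⋈[h=e] S) → 0

E1 result:
x | w | h | y | e | v
s | p | 3 | p | 3 | r
t | p | 3 | p | 3 | r
E2 result:
x | w | h | y | e | v
(0 rows)
Witness: ('s', 'p', 3, 'p', 3, 'r') appears 1× in E1 but 0× in E2.

no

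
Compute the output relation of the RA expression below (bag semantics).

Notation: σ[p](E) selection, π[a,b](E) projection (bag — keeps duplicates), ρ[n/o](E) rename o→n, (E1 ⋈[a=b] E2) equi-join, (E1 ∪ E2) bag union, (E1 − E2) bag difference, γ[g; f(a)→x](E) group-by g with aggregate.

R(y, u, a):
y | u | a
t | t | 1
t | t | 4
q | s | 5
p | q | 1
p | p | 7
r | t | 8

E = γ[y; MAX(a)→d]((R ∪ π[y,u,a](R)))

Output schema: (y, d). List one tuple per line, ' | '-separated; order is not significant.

Row counts bottom-up:
  R → 6
  R → 6
  π[y,u,a](R) → 6
  (R ∪ π[y,u,a](R)) → 12
  γ[y; MAX(a)→d]((R ∪ π[y,u,a](R))) → 4

== RESULT ==
y | d
p | 7
q | 5
r | 8
t | 4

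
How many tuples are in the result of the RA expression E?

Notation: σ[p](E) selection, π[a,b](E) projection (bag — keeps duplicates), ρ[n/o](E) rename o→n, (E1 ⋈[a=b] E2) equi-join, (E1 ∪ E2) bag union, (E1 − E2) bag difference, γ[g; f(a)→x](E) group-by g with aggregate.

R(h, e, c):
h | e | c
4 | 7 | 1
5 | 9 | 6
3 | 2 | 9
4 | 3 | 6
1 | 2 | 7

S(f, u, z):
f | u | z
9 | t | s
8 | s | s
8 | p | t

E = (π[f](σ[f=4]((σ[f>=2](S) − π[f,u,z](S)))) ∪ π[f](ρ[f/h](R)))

Subexpression sizes:
  S → 3
  σ[f>=2](S) → 3
  S → 3
  π[f,u,z](S) → 3
  (σ[f>=2](S) − π[f,u,z](S)) → 0
  σ[f=4]((σ[f>=2](S) − π[f,u,z](S))) → 0
  π[f](σ[f=4]((σ[f>=2](S) − π[f,u,z](S)))) → 0
  R → 5
  ρ[f/h](R) → 5
  π[f](ρ[f/h](R)) → 5
  (π[f](σ[f=4]((σ[f>=2](S) − π[f,u,z](S)))) ∪ π[f](ρ[f/h](R))) → 5

|E| = 5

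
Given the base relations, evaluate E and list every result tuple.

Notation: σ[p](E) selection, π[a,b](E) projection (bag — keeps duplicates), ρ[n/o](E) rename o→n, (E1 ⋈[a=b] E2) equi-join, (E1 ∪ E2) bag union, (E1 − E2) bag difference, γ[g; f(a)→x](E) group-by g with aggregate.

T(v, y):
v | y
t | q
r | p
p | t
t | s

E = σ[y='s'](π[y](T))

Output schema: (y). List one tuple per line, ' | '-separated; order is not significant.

Per-node cardinality:
  T → 4
  π[y](T) → 4
  σ[y='s'](π[y](T)) → 1

== RESULT ==
y
s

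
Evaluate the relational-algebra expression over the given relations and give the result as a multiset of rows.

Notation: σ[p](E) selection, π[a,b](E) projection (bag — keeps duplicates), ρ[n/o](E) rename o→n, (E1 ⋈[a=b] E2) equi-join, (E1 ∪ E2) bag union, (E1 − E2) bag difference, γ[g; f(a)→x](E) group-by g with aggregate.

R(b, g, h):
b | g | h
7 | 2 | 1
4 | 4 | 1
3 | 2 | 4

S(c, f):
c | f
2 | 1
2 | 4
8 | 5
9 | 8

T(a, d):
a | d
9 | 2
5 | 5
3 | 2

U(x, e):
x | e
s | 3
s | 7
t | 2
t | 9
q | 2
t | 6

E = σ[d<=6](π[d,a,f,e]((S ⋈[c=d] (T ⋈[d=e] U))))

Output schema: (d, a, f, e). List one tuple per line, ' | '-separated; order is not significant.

Stepwise |·|:
  S → 4
  T → 3
  U → 6
  (T ⋈[d=e] U) → 4
  (S ⋈[c=d] (T ⋈[d=e] U)) → 8
  π[d,a,f,e]((S ⋈[c=d] (T ⋈[d=e] U))) → 8
  σ[d<=6](π[d,a,f,e]((S ⋈[c=d] (T ⋈[d=e] U)))) → 8

== RESULT ==
d | a | f | e
2 | 3 | 1 | 2
2 | 3 | 1 | 2
2 | 3 | 4 | 2
2 | 3 | 4 | 2
2 | 9 | 1 | 2
2 | 9 | 1 | 2
2 | 9 | 4 | 2
2 | 9 | 4 | 2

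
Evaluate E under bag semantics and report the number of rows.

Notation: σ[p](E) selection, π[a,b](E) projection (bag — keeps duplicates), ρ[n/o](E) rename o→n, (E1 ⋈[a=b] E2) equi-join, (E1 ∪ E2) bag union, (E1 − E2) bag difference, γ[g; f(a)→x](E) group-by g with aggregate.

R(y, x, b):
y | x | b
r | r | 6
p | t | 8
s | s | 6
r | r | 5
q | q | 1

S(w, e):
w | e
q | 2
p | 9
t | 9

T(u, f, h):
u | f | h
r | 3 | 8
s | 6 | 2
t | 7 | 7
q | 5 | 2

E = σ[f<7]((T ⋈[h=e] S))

Stepwise |·|:
  T → 4
  S → 3
  (T ⋈[h=e] S) → 2
  σ[f<7]((T ⋈[h=e] S)) → 2

|E| = 2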